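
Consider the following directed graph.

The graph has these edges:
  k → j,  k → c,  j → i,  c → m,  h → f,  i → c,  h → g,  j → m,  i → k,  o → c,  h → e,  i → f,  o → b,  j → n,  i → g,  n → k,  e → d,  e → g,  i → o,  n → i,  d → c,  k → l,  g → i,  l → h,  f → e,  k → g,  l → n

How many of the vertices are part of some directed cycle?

9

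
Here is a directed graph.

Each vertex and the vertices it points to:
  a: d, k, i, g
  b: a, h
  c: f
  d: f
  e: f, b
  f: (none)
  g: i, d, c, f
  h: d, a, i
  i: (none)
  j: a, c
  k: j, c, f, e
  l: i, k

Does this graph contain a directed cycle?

DFS with white/gray/black marking, starting from i:
i gray
i black
a gray
  d gray
    f gray
    f black
  d black
  k gray
    j gray
      j→a: a is gray → back edge
Back edge found, so a cycle exists: a → k → j → a.

Yes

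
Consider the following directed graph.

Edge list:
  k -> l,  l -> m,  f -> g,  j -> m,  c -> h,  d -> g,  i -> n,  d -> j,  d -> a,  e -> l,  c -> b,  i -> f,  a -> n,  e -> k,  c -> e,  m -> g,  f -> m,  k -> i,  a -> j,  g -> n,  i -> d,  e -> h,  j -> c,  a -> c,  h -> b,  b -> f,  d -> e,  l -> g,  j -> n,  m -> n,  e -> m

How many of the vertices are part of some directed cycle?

A vertex is on a directed cycle iff it belongs to a strongly connected component of size ≥ 2 (or has a self-loop).
The vertices on cycles are {a, c, d, e, i, j, k} — 7 in total.

7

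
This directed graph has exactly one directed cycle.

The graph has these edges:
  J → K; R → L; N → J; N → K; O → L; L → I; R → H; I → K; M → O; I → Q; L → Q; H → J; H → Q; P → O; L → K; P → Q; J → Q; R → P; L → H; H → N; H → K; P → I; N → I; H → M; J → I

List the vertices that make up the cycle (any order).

H, L, M, O

DFS with gray/black marking from L:
L gray
  I gray
    Q gray
    Q black
    K gray
    K black
  I black
  H gray
    H→Q: Q black — skip
    N gray
      N→I: I black — skip
      J gray
        J→I: I black — skip
        J→Q: Q black — skip
        J→K: K black — skip
      J black
      N→K: K black — skip
    N black
    H→J: J black — skip
    H→K: K black — skip
    M gray
      O gray
        O→L: L is gray → back edge
Back edge closes the cycle L → H → M → O → L; its vertices are {H, L, M, O}.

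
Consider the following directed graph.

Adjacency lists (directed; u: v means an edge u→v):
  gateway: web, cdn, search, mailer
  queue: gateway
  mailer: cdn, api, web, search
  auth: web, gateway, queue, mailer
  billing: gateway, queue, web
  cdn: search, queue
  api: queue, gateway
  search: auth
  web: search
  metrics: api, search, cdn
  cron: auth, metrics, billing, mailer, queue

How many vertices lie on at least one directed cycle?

A vertex is on a directed cycle iff it belongs to a strongly connected component of size ≥ 2 (or has a self-loop).
The vertices on cycles are {api, cdn, web, auth, queue, mailer, search, gateway} — 8 in total.

8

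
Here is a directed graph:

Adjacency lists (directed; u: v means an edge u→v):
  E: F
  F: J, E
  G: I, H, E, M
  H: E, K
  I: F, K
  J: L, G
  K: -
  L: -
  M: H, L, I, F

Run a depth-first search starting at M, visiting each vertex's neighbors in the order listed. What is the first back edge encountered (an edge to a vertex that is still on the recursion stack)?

DFS from M (visiting each vertex's neighbors in the order listed); mark gray on enter, black on exit:
M gray
  H gray
    E gray
      F gray
        J gray
          L gray
          L black
          G gray
            I gray
              I→F: F is gray → back edge
First back edge: I → F.

I->F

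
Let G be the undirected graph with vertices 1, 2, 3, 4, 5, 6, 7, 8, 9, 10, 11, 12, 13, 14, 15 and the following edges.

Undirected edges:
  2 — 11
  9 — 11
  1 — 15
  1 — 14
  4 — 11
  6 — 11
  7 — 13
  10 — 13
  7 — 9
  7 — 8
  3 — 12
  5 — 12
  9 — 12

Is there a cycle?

DFS, tracking each vertex's parent; an edge to a visited non-parent vertex closes a cycle.
Start from 4:
visit 4 (parent –)
  visit 11 (parent 4)
    visit 9 (parent 11)
      visit 7 (parent 9)
        7–9: parent, skip
        visit 13 (parent 7)
          13–7: parent, skip
          visit 10 (parent 13)
            10–13: parent, skip
        visit 8 (parent 7)
          8–7: parent, skip
      visit 12 (parent 9)
        visit 5 (parent 12)
          5–12: parent, skip
        12–9: parent, skip
        visit 3 (parent 12)
          3–12: parent, skip
      9–11: parent, skip
    11–4: parent, skip
    visit 2 (parent 11)
      2–11: parent, skip
    visit 6 (parent 11)
      6–11: parent, skip
visit 1 (parent –)
  visit 14 (parent 1)
    14–1: parent, skip
  visit 15 (parent 1)
    15–1: parent, skip
No non-parent visited neighbor found — the graph is a forest.

No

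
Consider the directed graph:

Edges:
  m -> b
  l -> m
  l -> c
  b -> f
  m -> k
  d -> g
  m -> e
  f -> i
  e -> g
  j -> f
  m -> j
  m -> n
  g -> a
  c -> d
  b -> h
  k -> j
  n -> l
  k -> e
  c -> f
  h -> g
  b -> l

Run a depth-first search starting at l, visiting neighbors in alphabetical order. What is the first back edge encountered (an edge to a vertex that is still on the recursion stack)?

DFS from l (visiting neighbors in alphabetical order); mark gray on enter, black on exit:
l gray
  c gray
    d gray
      g gray
        a gray
        a black
      g black
    d black
    f gray
      i gray
      i black
    f black
  c black
  m gray
    b gray
      b→f: f black — skip
      h gray
        h→g: g black — skip
      h black
      b→l: l is gray → back edge
First back edge: b → l.

b->l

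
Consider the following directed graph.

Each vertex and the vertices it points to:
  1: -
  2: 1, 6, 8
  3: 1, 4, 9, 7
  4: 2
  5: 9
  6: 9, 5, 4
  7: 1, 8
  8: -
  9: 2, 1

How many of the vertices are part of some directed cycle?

A vertex is on a directed cycle iff it belongs to a strongly connected component of size ≥ 2 (or has a self-loop).
The vertices on cycles are {2, 4, 5, 6, 9} — 5 in total.

5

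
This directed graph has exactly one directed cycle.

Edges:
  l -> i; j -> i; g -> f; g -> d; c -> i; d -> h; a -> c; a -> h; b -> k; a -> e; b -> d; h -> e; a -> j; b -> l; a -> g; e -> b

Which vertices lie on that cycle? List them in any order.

b, d, e, h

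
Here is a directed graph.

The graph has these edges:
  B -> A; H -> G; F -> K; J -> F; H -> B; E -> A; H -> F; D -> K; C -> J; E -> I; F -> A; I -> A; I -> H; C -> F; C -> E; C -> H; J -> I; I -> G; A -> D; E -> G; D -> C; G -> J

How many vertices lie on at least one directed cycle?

A vertex is on a directed cycle iff it belongs to a strongly connected component of size ≥ 2 (or has a self-loop).
The vertices on cycles are {A, B, C, D, E, F, G, H, I, J} — 10 in total.

10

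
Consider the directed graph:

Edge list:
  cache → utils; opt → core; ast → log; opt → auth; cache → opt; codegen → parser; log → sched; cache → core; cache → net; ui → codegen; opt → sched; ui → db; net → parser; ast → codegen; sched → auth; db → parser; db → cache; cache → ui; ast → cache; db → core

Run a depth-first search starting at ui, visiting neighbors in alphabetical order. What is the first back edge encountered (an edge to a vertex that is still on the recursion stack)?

cache->ui

DFS from ui (visiting neighbors in alphabetical order); mark gray on enter, black on exit:
ui gray
  codegen gray
    parser gray
    parser black
  codegen black
  db gray
    cache gray
      core gray
      core black
      net gray
        net→parser: parser black — skip
      net black
      opt gray
        auth gray
        auth black
        opt→core: core black — skip
        sched gray
          sched→auth: auth black — skip
        sched black
      opt black
      cache→ui: ui is gray → back edge
First back edge: cache → ui.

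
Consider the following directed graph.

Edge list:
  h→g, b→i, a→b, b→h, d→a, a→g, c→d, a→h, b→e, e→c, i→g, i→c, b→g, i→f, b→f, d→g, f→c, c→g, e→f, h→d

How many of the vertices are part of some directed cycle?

8

A vertex is on a directed cycle iff it belongs to a strongly connected component of size ≥ 2 (or has a self-loop).
The vertices on cycles are {a, b, c, d, e, f, h, i} — 8 in total.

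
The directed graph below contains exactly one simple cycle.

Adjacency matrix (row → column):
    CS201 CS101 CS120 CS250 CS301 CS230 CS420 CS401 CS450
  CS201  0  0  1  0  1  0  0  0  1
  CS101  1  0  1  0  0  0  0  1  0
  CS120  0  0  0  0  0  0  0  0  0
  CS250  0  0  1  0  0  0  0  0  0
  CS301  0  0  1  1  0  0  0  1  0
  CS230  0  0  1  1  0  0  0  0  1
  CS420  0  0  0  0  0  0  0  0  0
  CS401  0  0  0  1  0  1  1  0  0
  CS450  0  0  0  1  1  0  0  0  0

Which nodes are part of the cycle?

DFS with gray/black marking from CS401:
CS401 gray
  CS230 gray
    CS450 gray
      CS301 gray
        CS301→CS401: CS401 is gray → back edge
Back edge closes the cycle CS401 → CS230 → CS450 → CS301 → CS401; its vertices are {CS230, CS301, CS401, CS450}.

CS230, CS301, CS401, CS450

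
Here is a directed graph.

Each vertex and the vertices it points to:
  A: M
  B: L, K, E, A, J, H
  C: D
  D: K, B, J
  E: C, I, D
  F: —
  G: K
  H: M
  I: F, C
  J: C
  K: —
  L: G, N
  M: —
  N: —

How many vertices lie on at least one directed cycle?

6

A vertex is on a directed cycle iff it belongs to a strongly connected component of size ≥ 2 (or has a self-loop).
The vertices on cycles are {B, C, D, E, I, J} — 6 in total.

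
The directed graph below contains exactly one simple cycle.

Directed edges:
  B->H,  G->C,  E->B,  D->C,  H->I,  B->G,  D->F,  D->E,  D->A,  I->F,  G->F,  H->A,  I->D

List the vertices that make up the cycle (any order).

DFS with gray/black marking from B:
B gray
  H gray
    I gray
      D gray
        C gray
        C black
        A gray
        A black
        F gray
        F black
        E gray
          E→B: B is gray → back edge
Back edge closes the cycle B → H → I → D → E → B; its vertices are {B, D, E, H, I}.

B, D, E, H, I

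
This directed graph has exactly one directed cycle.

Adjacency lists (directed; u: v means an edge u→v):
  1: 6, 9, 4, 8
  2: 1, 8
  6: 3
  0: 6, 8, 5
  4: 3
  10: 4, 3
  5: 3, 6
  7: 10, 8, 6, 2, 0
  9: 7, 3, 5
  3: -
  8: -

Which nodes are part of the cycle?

1, 2, 7, 9

DFS with gray/black marking from 9:
9 gray
  7 gray
    10 gray
      4 gray
        3 gray
        3 black
      4 black
      10→3: 3 black — skip
    10 black
    8 gray
    8 black
    6 gray
      6→3: 3 black — skip
    6 black
    2 gray
      1 gray
        1→6: 6 black — skip
        1→9: 9 is gray → back edge
Back edge closes the cycle 9 → 7 → 2 → 1 → 9; its vertices are {1, 2, 7, 9}.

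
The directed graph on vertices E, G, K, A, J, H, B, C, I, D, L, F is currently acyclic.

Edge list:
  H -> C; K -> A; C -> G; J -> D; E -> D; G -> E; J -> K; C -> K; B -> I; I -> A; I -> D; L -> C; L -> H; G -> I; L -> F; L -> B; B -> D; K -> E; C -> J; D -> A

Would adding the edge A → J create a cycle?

Adding A→J creates a cycle iff J can already reach A.
Path from J: J → K → A.
So J → … → A → J is a cycle.

Yes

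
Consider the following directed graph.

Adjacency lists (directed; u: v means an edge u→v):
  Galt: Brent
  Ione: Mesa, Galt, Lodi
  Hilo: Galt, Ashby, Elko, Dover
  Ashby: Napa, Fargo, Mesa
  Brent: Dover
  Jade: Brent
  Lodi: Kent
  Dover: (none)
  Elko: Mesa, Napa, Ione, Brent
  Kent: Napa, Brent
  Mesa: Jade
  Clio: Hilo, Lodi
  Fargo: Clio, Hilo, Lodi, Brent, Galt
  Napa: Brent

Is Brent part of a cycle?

Brent lies on a cycle iff there is a path from Brent back to itself.
Exploring from Brent, it never reaches itself; equivalently, its strongly connected component is a singleton.

No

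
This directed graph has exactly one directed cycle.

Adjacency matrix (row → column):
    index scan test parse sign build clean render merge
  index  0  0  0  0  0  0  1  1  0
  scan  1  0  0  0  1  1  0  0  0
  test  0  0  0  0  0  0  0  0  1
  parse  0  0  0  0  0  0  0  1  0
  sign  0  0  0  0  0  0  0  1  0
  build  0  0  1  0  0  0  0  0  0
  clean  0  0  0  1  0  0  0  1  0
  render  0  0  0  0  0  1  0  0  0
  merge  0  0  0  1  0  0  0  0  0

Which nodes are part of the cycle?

DFS with gray/black marking from build:
build gray
  test gray
    merge gray
      parse gray
        render gray
          render→build: build is gray → back edge
Back edge closes the cycle build → test → merge → parse → render → build; its vertices are {test, build, merge, parse, render}.

test, build, merge, parse, render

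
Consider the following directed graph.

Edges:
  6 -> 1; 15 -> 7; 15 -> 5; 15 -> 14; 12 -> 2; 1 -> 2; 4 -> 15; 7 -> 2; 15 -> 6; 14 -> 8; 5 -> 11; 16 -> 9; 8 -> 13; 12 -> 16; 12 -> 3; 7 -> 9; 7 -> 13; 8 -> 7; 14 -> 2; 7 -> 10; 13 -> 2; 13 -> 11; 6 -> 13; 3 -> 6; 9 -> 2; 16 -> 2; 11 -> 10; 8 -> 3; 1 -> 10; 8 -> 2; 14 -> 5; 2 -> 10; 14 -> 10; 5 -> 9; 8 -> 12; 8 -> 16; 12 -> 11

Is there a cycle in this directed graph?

No

DFS with white/gray/black marking, starting from 13:
13 gray
  2 gray
    10 gray
    10 black
  2 black
  11 gray
    11→10: 10 black — skip
  11 black
13 black
1 gray
  1→2: 2 black — skip
  1→10: 10 black — skip
1 black
3 gray
  6 gray
    6→13: 13 black — skip
    6→1: 1 black — skip
  6 black
3 black
4 gray
  15 gray
    14 gray
      14→2: 2 black — skip
      14→10: 10 black — skip
      5 gray
        9 gray
          9→2: 2 black — skip
        9 black
        5→11: 11 black — skip
      5 black
      8 gray
        8→2: 2 black — skip
        16 gray
          16→2: 2 black — skip
          16→9: 9 black — skip
        16 black
        8→13: 13 black — skip
        7 gray
          7→9: 9 black — skip
          7→13: 13 black — skip
          7→10: 10 black — skip
          7→2: 2 black — skip
        7 black
        8→3: 3 black — skip
        12 gray
          12→16: 16 black — skip
          12→3: 3 black — skip
          12→2: 2 black — skip
          12→11: 11 black — skip
        12 black
      8 black
    14 black
    15→7: 7 black — skip
    15→5: 5 black — skip
    15→6: 6 black — skip
  15 black
4 black
Every edge goes to a white or black vertex — no back edge, so the graph is acyclic.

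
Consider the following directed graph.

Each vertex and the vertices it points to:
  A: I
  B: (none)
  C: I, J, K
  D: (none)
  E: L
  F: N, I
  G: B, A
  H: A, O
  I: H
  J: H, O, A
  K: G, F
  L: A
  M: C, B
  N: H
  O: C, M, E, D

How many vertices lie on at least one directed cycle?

13

A vertex is on a directed cycle iff it belongs to a strongly connected component of size ≥ 2 (or has a self-loop).
The vertices on cycles are {A, C, E, F, G, H, I, J, K, L, M, N, O} — 13 in total.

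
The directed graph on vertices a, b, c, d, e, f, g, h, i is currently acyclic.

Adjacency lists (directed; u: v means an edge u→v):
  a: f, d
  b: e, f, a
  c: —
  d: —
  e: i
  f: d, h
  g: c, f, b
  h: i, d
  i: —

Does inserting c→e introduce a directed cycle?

No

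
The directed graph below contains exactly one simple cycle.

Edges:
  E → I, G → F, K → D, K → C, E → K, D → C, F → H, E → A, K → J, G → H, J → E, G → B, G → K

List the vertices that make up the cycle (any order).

E, J, K

DFS with gray/black marking from K:
K gray
  D gray
    C gray
    C black
  D black
  K→C: C black — skip
  J gray
    E gray
      I gray
      I black
      A gray
      A black
      E→K: K is gray → back edge
Back edge closes the cycle K → J → E → K; its vertices are {E, J, K}.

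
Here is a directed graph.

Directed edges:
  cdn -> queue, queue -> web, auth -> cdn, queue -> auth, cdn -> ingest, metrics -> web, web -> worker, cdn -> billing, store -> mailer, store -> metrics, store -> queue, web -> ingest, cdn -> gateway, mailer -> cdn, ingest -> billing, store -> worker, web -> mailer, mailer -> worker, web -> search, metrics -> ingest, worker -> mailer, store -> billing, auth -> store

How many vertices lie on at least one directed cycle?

A vertex is on a directed cycle iff it belongs to a strongly connected component of size ≥ 2 (or has a self-loop).
The vertices on cycles are {cdn, web, auth, queue, store, mailer, worker, metrics} — 8 in total.

8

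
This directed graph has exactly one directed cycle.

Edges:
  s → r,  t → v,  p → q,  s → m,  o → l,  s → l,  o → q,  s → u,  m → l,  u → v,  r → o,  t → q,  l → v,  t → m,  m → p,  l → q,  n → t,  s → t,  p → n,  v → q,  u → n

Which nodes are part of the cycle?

m, n, p, t

DFS with gray/black marking from n:
n gray
  t gray
    m gray
      l gray
        q gray
        q black
        v gray
          v→q: q black — skip
        v black
      l black
      p gray
        p→q: q black — skip
        p→n: n is gray → back edge
Back edge closes the cycle n → t → m → p → n; its vertices are {m, n, p, t}.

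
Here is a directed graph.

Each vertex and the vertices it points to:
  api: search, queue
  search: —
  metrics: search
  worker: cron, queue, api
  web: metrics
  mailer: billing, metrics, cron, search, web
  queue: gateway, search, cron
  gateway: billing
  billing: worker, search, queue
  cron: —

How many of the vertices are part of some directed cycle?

A vertex is on a directed cycle iff it belongs to a strongly connected component of size ≥ 2 (or has a self-loop).
The vertices on cycles are {api, queue, worker, billing, gateway} — 5 in total.

5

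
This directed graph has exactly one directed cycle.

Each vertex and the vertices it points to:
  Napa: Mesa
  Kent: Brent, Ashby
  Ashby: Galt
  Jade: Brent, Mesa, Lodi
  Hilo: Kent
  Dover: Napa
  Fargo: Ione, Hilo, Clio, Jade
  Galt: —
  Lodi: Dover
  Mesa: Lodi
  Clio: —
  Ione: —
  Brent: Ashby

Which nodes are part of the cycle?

DFS with gray/black marking from Mesa:
Mesa gray
  Lodi gray
    Dover gray
      Napa gray
        Napa→Mesa: Mesa is gray → back edge
Back edge closes the cycle Mesa → Lodi → Dover → Napa → Mesa; its vertices are {Lodi, Mesa, Napa, Dover}.

Lodi, Mesa, Napa, Dover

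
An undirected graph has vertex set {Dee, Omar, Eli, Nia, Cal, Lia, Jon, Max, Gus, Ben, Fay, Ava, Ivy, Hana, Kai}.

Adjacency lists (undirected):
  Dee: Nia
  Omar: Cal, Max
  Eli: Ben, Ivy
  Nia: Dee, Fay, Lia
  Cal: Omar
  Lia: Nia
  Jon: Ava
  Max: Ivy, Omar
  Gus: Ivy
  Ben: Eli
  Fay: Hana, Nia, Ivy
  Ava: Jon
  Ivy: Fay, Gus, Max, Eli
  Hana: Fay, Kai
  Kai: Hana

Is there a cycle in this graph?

No

DFS, tracking each vertex's parent; an edge to a visited non-parent vertex closes a cycle.
Start from Ben:
visit Ben (parent –)
  visit Eli (parent Ben)
    Eli–Ben: parent, skip
    visit Ivy (parent Eli)
      visit Fay (parent Ivy)
        visit Hana (parent Fay)
          Hana–Fay: parent, skip
          visit Kai (parent Hana)
            Kai–Hana: parent, skip
        visit Nia (parent Fay)
          visit Dee (parent Nia)
            Dee–Nia: parent, skip
          Nia–Fay: parent, skip
          visit Lia (parent Nia)
            Lia–Nia: parent, skip
        Fay–Ivy: parent, skip
      visit Gus (parent Ivy)
        Gus–Ivy: parent, skip
      visit Max (parent Ivy)
        Max–Ivy: parent, skip
        visit Omar (parent Max)
          visit Cal (parent Omar)
            Cal–Omar: parent, skip
          Omar–Max: parent, skip
      Ivy–Eli: parent, skip
visit Jon (parent –)
  visit Ava (parent Jon)
    Ava–Jon: parent, skip
No non-parent visited neighbor found — the graph is a forest.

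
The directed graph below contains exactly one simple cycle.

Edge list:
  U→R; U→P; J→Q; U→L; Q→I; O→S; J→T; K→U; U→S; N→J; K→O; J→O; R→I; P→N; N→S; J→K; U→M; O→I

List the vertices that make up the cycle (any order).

DFS with gray/black marking from J:
J gray
  O gray
    I gray
    I black
    S gray
    S black
  O black
  Q gray
    Q→I: I black — skip
  Q black
  K gray
    K→O: O black — skip
    U gray
      P gray
        N gray
          N→J: J is gray → back edge
Back edge closes the cycle J → K → U → P → N → J; its vertices are {J, K, N, P, U}.

J, K, N, P, U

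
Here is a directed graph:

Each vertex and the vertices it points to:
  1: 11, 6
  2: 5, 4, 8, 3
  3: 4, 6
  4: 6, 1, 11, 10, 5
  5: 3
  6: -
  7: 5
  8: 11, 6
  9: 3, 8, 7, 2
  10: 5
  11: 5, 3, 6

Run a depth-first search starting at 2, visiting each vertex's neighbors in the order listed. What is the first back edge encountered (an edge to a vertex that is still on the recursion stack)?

DFS from 2 (visiting each vertex's neighbors in the order listed); mark gray on enter, black on exit:
2 gray
  5 gray
    3 gray
      4 gray
        6 gray
        6 black
        1 gray
          11 gray
            11→5: 5 is gray → back edge
First back edge: 11 → 5.

11→5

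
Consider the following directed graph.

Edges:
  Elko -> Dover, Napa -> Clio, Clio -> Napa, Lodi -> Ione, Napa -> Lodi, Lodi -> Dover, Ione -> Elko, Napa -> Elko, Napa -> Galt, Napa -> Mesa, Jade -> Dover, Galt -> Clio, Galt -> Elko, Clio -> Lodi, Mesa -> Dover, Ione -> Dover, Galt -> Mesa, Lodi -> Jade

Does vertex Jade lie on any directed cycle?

No

Jade lies on a cycle iff there is a path from Jade back to itself.
Exploring from Jade, it never reaches itself; equivalently, its strongly connected component is a singleton.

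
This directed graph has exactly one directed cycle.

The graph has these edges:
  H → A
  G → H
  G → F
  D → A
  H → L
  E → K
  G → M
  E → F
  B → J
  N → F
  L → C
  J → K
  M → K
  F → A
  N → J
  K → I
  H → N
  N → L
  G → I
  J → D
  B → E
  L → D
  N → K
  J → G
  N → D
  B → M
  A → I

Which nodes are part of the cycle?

DFS with gray/black marking from J:
J gray
  D gray
    A gray
      I gray
      I black
    A black
  D black
  K gray
    K→I: I black — skip
  K black
  G gray
    M gray
      M→K: K black — skip
    M black
    F gray
      F→A: A black — skip
    F black
    G→I: I black — skip
    H gray
      N gray
        N→D: D black — skip
        L gray
          L→D: D black — skip
          C gray
          C black
        L black
        N→K: K black — skip
        N→F: F black — skip
        N→J: J is gray → back edge
Back edge closes the cycle J → G → H → N → J; its vertices are {G, H, J, N}.

G, H, J, N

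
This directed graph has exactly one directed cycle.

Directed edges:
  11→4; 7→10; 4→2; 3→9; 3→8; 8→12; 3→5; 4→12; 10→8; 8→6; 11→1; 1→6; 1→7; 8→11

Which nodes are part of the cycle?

1, 7, 8, 10, 11

DFS with gray/black marking from 8:
8 gray
  12 gray
  12 black
  6 gray
  6 black
  11 gray
    4 gray
      2 gray
      2 black
      4→12: 12 black — skip
    4 black
    1 gray
      7 gray
        10 gray
          10→8: 8 is gray → back edge
Back edge closes the cycle 8 → 11 → 1 → 7 → 10 → 8; its vertices are {1, 7, 8, 10, 11}.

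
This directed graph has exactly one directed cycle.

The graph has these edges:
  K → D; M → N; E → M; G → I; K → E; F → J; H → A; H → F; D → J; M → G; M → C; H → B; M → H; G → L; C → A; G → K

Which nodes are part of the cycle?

E, G, K, M

DFS with gray/black marking from M:
M gray
  N gray
  N black
  H gray
    A gray
    A black
    F gray
      J gray
      J black
    F black
    B gray
    B black
  H black
  G gray
    I gray
    I black
    K gray
      E gray
        E→M: M is gray → back edge
Back edge closes the cycle M → G → K → E → M; its vertices are {E, G, K, M}.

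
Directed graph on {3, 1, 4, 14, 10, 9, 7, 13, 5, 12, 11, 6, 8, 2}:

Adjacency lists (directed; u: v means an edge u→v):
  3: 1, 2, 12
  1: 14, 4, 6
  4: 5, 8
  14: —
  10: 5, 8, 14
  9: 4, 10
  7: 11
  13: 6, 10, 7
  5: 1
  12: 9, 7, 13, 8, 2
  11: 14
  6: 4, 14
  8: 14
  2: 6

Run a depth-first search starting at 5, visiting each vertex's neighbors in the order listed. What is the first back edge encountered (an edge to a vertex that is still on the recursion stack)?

4→5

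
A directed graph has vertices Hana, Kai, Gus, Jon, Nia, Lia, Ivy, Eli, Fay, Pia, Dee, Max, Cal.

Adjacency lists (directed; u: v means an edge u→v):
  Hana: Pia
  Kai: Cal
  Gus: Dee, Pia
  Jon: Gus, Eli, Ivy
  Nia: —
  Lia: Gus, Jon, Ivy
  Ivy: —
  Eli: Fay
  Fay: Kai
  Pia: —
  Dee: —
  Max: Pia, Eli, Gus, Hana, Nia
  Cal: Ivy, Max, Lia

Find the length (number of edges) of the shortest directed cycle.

5

For each vertex v, BFS finds the shortest path from v back to v.
The shortest such closed walk is Fay → Kai → Cal → Max → Eli → Fay, length 5.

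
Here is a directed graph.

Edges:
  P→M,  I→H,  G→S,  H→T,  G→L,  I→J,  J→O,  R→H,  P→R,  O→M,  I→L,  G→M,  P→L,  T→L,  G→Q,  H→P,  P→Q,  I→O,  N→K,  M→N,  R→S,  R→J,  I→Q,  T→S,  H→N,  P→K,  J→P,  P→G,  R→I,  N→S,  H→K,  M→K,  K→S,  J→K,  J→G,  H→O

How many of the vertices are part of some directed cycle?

A vertex is on a directed cycle iff it belongs to a strongly connected component of size ≥ 2 (or has a self-loop).
The vertices on cycles are {H, I, J, P, R} — 5 in total.

5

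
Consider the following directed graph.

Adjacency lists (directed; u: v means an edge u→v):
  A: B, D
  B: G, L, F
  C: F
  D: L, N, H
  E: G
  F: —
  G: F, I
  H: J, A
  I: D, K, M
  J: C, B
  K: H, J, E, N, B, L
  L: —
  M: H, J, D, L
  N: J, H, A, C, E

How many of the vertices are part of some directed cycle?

11

A vertex is on a directed cycle iff it belongs to a strongly connected component of size ≥ 2 (or has a self-loop).
The vertices on cycles are {A, B, D, E, G, H, I, J, K, M, N} — 11 in total.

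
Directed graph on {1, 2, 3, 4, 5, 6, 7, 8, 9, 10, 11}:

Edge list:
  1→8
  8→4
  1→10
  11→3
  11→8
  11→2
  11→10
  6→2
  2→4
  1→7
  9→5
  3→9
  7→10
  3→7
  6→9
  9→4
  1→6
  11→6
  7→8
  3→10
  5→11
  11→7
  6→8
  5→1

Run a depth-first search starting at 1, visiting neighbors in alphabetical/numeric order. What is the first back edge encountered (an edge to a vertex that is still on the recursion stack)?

DFS from 1 (visiting neighbors in alphabetical/numeric order); mark gray on enter, black on exit:
1 gray
  6 gray
    2 gray
      4 gray
      4 black
    2 black
    8 gray
      8→4: 4 black — skip
    8 black
    9 gray
      9→4: 4 black — skip
      5 gray
        5→1: 1 is gray → back edge
First back edge: 5 → 1.

5->1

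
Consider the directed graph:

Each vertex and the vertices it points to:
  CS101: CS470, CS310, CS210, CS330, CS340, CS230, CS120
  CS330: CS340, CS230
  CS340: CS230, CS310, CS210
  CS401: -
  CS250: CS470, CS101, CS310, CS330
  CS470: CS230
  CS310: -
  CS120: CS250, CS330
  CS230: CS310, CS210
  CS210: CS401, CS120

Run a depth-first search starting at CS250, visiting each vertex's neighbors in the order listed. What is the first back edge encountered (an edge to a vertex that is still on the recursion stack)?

DFS from CS250 (visiting each vertex's neighbors in the order listed); mark gray on enter, black on exit:
CS250 gray
  CS470 gray
    CS230 gray
      CS310 gray
      CS310 black
      CS210 gray
        CS401 gray
        CS401 black
        CS120 gray
          CS120→CS250: CS250 is gray → back edge
First back edge: CS120 → CS250.

CS120→CS250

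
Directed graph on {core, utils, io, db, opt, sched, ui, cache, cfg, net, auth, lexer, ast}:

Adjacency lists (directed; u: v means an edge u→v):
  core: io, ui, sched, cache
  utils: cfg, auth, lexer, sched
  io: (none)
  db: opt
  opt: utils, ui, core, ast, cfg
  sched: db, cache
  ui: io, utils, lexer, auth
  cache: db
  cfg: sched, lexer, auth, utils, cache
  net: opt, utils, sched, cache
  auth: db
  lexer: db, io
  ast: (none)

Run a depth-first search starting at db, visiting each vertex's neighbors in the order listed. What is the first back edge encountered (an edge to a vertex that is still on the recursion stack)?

DFS from db (visiting each vertex's neighbors in the order listed); mark gray on enter, black on exit:
db gray
  opt gray
    utils gray
      cfg gray
        sched gray
          sched→db: db is gray → back edge
First back edge: sched → db.

sched->db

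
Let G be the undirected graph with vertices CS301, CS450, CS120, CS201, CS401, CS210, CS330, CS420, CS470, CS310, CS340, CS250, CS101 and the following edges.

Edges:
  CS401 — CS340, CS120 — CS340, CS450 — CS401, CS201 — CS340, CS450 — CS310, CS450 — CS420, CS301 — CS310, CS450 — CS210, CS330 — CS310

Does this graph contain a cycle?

No

DFS, tracking each vertex's parent; an edge to a visited non-parent vertex closes a cycle.
Start from CS120:
visit CS120 (parent –)
  visit CS340 (parent CS120)
    visit CS401 (parent CS340)
      CS401–CS340: parent, skip
      visit CS450 (parent CS401)
        visit CS420 (parent CS450)
          CS420–CS450: parent, skip
        visit CS210 (parent CS450)
          CS210–CS450: parent, skip
        CS450–CS401: parent, skip
        visit CS310 (parent CS450)
          visit CS301 (parent CS310)
            CS301–CS310: parent, skip
          visit CS330 (parent CS310)
            CS330–CS310: parent, skip
          CS310–CS450: parent, skip
    CS340–CS120: parent, skip
    visit CS201 (parent CS340)
      CS201–CS340: parent, skip
visit CS470 (parent –)
visit CS250 (parent –)
visit CS101 (parent –)
No non-parent visited neighbor found — the graph is a forest.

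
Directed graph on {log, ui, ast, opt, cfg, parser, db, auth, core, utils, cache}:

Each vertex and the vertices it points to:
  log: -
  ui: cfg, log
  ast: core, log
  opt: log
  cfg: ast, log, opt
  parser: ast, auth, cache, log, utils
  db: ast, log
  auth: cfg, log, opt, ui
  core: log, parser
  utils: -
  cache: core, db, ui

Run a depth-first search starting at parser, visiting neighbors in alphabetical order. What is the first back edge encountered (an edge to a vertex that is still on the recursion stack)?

core→parser

DFS from parser (visiting neighbors in alphabetical order); mark gray on enter, black on exit:
parser gray
  ast gray
    core gray
      log gray
      log black
      core→parser: parser is gray → back edge
First back edge: core → parser.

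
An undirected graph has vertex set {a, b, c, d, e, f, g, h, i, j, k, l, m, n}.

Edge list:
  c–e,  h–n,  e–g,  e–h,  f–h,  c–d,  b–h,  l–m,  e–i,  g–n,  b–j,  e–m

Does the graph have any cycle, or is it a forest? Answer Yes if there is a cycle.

Yes

DFS, tracking each vertex's parent; an edge to a visited non-parent vertex closes a cycle.
Start from a:
visit a (parent –)
visit b (parent –)
  visit j (parent b)
    j–b: parent, skip
  visit h (parent b)
    visit n (parent h)
      n–h: parent, skip
      visit g (parent n)
        g–n: parent, skip
        visit e (parent g)
          e–g: parent, skip
          visit m (parent e)
            visit l (parent m)
              l–m: parent, skip
            m–e: parent, skip
          e–h: h visited and ≠ parent → cycle
Cycle: h – n – g – e – h.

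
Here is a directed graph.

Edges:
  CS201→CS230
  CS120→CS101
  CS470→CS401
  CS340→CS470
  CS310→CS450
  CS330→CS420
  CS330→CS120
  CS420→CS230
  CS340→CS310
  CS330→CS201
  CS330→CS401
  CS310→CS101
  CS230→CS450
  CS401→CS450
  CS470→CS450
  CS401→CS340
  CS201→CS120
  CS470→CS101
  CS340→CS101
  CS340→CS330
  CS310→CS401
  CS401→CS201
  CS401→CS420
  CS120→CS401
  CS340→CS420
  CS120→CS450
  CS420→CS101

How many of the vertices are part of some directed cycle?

7

A vertex is on a directed cycle iff it belongs to a strongly connected component of size ≥ 2 (or has a self-loop).
The vertices on cycles are {CS120, CS201, CS310, CS330, CS340, CS401, CS470} — 7 in total.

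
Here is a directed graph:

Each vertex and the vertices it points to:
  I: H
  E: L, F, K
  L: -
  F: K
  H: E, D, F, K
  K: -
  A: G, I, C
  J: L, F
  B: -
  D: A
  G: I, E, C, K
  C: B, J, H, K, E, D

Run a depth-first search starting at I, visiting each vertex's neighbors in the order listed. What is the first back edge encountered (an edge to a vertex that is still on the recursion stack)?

DFS from I (visiting each vertex's neighbors in the order listed); mark gray on enter, black on exit:
I gray
  H gray
    E gray
      L gray
      L black
      F gray
        K gray
        K black
      F black
      E→K: K black — skip
    E black
    D gray
      A gray
        G gray
          G→I: I is gray → back edge
First back edge: G → I.

G→I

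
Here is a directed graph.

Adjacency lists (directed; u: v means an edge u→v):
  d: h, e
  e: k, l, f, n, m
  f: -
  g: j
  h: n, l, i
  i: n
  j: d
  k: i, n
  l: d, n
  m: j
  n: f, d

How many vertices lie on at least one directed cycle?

9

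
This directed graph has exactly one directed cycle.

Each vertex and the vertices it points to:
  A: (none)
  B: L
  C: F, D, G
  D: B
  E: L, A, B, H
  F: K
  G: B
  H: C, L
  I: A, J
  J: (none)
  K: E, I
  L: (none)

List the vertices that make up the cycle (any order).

DFS with gray/black marking from C:
C gray
  F gray
    K gray
      E gray
        L gray
        L black
        A gray
        A black
        B gray
          B→L: L black — skip
        B black
        H gray
          H→C: C is gray → back edge
Back edge closes the cycle C → F → K → E → H → C; its vertices are {C, E, F, H, K}.

C, E, F, H, K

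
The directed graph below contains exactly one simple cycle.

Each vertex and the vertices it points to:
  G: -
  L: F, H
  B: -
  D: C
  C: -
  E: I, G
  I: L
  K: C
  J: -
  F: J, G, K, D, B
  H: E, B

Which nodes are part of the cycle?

E, H, I, L

DFS with gray/black marking from L:
L gray
  F gray
    J gray
    J black
    G gray
    G black
    K gray
      C gray
      C black
    K black
    D gray
      D→C: C black — skip
    D black
    B gray
    B black
  F black
  H gray
    E gray
      I gray
        I→L: L is gray → back edge
Back edge closes the cycle L → H → E → I → L; its vertices are {E, H, I, L}.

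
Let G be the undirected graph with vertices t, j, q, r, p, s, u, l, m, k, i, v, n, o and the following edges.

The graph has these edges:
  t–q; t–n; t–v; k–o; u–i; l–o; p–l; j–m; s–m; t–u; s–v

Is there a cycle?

DFS, tracking each vertex's parent; an edge to a visited non-parent vertex closes a cycle.
Start from s:
visit s (parent –)
  visit m (parent s)
    visit j (parent m)
      j–m: parent, skip
    m–s: parent, skip
  visit v (parent s)
    v–s: parent, skip
    visit t (parent v)
      visit n (parent t)
        n–t: parent, skip
      visit u (parent t)
        visit i (parent u)
          i–u: parent, skip
        u–t: parent, skip
      t–v: parent, skip
      visit q (parent t)
        q–t: parent, skip
visit r (parent –)
visit p (parent –)
  visit l (parent p)
    visit o (parent l)
      o–l: parent, skip
      visit k (parent o)
        k–o: parent, skip
    l–p: parent, skip
No non-parent visited neighbor found — the graph is a forest.

No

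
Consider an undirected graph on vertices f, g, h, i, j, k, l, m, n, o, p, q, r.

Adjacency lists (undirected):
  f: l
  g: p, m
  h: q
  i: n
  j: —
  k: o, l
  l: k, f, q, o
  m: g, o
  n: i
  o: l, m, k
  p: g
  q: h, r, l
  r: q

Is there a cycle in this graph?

Yes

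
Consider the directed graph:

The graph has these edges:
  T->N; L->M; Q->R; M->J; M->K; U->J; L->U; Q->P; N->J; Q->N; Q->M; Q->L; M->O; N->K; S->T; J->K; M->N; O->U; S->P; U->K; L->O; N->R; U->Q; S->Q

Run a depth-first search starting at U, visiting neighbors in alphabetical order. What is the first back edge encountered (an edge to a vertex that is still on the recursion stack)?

DFS from U (visiting neighbors in alphabetical order); mark gray on enter, black on exit:
U gray
  J gray
    K gray
    K black
  J black
  U→K: K black — skip
  Q gray
    L gray
      M gray
        M→J: J black — skip
        M→K: K black — skip
        N gray
          N→J: J black — skip
          N→K: K black — skip
          R gray
          R black
        N black
        O gray
          O→U: U is gray → back edge
First back edge: O → U.

O->U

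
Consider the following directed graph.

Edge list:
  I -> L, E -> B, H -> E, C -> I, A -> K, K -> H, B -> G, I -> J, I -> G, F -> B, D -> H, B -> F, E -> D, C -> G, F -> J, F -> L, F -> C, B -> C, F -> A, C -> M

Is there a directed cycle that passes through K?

Yes

K is on a cycle iff K can reach itself via ≥1 edge.
K → H → E → B → F → A → K — yes.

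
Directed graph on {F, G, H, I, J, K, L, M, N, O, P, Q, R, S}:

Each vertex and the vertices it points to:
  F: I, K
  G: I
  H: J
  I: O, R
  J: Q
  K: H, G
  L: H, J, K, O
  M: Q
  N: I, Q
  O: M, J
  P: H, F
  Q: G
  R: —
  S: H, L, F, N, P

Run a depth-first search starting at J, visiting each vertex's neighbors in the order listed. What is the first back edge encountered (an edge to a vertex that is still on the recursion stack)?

DFS from J (visiting each vertex's neighbors in the order listed); mark gray on enter, black on exit:
J gray
  Q gray
    G gray
      I gray
        O gray
          M gray
            M→Q: Q is gray → back edge
First back edge: M → Q.

M->Q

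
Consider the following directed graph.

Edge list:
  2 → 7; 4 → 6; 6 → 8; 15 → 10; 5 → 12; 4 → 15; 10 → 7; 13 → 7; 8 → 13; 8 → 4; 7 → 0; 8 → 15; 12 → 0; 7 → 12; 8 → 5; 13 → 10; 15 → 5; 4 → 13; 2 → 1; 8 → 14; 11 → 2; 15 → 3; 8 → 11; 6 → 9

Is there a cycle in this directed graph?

Yes

DFS with white/gray/black marking, starting from 4:
4 gray
  15 gray
    5 gray
      12 gray
        0 gray
        0 black
      12 black
    5 black
    3 gray
    3 black
    10 gray
      7 gray
        7→0: 0 black — skip
        7→12: 12 black — skip
      7 black
    10 black
  15 black
  13 gray
    13→10: 10 black — skip
    13→7: 7 black — skip
  13 black
  6 gray
    9 gray
    9 black
    8 gray
      8→4: 4 is gray → back edge
Back edge found, so a cycle exists: 4 → 6 → 8 → 4.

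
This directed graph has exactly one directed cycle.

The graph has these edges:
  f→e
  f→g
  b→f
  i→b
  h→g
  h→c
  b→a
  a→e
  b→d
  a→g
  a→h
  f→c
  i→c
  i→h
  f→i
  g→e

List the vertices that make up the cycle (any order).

DFS with gray/black marking from b:
b gray
  a gray
    h gray
      g gray
        e gray
        e black
      g black
      c gray
      c black
    h black
    a→e: e black — skip
    a→g: g black — skip
  a black
  f gray
    f→e: e black — skip
    f→c: c black — skip
    i gray
      i→h: h black — skip
      i→c: c black — skip
      i→b: b is gray → back edge
Back edge closes the cycle b → f → i → b; its vertices are {b, f, i}.

b, f, i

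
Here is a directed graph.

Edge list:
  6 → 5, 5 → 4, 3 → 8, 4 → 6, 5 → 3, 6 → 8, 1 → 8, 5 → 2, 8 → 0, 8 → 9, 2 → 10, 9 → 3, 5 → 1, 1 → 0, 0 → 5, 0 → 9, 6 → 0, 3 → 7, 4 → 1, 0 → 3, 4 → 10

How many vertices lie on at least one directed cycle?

8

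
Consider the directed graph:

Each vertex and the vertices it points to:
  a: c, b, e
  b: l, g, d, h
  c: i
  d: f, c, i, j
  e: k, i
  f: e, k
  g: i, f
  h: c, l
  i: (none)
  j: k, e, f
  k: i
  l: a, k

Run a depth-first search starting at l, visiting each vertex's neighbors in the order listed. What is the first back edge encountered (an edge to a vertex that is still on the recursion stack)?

b→l

DFS from l (visiting each vertex's neighbors in the order listed); mark gray on enter, black on exit:
l gray
  a gray
    c gray
      i gray
      i black
    c black
    b gray
      b→l: l is gray → back edge
First back edge: b → l.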